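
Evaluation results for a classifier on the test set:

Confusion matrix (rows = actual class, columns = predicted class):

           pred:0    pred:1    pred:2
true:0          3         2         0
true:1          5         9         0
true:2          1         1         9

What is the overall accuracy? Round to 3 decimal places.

0.700

Accuracy = trace / total = (3+9+9=21) / 30 = 21/30 = 0.700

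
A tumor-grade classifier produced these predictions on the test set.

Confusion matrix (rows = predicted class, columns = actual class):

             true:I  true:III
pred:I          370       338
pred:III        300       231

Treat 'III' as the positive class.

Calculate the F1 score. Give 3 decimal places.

0.420

Precision = TP/(TP+FP) = 231/531 = 0.4350
Recall = TP/(TP+FN) = 231/569 = 0.4060
F1 = 2·TP/(2·TP+FP+FN) = 462/1100 = 0.420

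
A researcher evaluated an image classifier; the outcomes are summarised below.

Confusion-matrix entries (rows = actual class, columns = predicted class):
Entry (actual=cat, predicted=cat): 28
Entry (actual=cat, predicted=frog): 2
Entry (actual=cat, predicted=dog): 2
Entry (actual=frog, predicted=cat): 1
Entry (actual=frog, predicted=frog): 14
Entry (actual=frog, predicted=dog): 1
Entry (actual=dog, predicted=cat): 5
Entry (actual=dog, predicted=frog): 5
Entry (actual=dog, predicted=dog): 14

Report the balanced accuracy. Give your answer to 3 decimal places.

Balanced accuracy = mean of per-class recall.
  cat: recall = 28/32 = 0.8750
  frog: recall = 14/16 = 0.8750
  dog: recall = 14/24 = 0.5833
Mean = (0.8750 + 0.8750 + 0.5833) / 3 = 0.778

0.778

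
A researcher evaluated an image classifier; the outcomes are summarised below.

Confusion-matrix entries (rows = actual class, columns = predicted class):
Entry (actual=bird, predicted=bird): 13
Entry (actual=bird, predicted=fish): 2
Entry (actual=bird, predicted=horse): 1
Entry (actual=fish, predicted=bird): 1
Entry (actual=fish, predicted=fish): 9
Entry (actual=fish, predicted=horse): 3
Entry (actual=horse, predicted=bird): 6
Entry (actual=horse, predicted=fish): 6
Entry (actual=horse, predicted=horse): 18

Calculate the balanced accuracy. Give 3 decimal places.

Balanced accuracy = mean of per-class recall.
  bird: recall = 13/16 = 0.8125
  fish: recall = 9/13 = 0.6923
  horse: recall = 18/30 = 0.6000
Mean = (0.8125 + 0.6923 + 0.6000) / 3 = 0.702

0.702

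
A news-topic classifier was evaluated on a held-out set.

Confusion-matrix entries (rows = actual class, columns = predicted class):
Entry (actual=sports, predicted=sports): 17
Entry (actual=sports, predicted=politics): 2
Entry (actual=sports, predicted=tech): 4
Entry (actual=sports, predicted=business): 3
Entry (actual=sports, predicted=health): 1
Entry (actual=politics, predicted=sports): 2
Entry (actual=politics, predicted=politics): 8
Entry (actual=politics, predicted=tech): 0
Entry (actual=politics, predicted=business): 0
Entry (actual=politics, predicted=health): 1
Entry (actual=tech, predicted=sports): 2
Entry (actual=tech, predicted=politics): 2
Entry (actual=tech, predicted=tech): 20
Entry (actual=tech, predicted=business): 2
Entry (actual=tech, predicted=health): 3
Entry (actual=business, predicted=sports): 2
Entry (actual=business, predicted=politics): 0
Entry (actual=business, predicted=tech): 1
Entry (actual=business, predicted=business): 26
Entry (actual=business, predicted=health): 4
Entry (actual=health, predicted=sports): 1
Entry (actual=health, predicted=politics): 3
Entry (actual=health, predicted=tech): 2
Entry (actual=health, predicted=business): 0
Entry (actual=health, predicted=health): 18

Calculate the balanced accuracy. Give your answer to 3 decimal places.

0.717

Balanced accuracy = mean of per-class recall.
  sports: recall = 17/27 = 0.6296
  politics: recall = 8/11 = 0.7273
  tech: recall = 20/29 = 0.6897
  business: recall = 26/33 = 0.7879
  health: recall = 18/24 = 0.7500
Mean = (0.6296 + 0.7273 + 0.6897 + 0.7879 + 0.7500) / 5 = 0.717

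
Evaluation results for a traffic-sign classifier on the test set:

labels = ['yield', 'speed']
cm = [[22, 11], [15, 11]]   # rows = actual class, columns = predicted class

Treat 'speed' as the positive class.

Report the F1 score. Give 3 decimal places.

0.458

Precision = TP/(TP+FP) = 11/22 = 0.5000
Recall = TP/(TP+FN) = 11/26 = 0.4231
F1 = 2·TP/(2·TP+FP+FN) = 22/48 = 0.458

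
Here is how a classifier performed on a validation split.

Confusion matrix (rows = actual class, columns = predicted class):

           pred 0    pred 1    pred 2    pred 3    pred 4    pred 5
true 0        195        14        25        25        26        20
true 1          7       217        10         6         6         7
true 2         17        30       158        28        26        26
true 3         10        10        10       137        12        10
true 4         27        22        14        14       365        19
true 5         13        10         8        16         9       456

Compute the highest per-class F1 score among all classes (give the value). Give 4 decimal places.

Per-class F1 score (2·TP/(2·TP+FP+FN)):
  0: TP=195, FP=7+17+10+27+13=74, FN=14+25+25+26+20=110 → 390/574 = 0.67944
  1: TP=217, FP=14+30+10+22+10=86, FN=7+10+6+6+7=36 → 434/556 = 0.78058
  2: TP=158, FP=25+10+10+14+8=67, FN=17+30+28+26+26=127 → 316/510 = 0.61961
  3: TP=137, FP=25+6+28+14+16=89, FN=10+10+10+12+10=52 → 274/415 = 0.66024
  4: TP=365, FP=26+6+26+12+9=79, FN=27+22+14+14+19=96 → 730/905 = 0.80663
  5: TP=456, FP=20+7+26+10+19=82, FN=13+10+8+16+9=56 → 912/1050 = 0.86857
Highest is class '5' with F1 score = 0.8686.

0.8686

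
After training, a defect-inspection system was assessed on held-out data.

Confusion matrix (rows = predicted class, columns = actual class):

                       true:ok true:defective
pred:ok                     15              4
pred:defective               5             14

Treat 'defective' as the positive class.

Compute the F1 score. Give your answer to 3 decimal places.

Precision = TP/(TP+FP) = 14/19 = 0.7368
Recall = TP/(TP+FN) = 14/18 = 0.7778
F1 = 2·TP/(2·TP+FP+FN) = 28/37 = 0.757

0.757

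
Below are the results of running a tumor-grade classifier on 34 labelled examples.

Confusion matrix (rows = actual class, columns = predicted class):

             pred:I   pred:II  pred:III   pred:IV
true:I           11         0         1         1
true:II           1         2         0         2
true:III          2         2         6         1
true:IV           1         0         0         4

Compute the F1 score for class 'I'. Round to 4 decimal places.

0.7857

Take TP from the diagonal, FP from the rest of the 'I' prediction marginal, FN from the rest of the 'I' actual marginal.
F1 score = 2·TP/(2·TP+FP+FN).
I: TP=11, FP=1+2+1=4, FN=0+1+1=2 → 22/28 = 0.78571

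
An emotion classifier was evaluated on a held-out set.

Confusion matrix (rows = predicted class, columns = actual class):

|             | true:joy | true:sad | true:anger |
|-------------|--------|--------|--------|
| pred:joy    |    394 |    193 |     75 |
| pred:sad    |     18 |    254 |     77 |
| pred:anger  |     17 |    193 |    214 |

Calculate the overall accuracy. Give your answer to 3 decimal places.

0.601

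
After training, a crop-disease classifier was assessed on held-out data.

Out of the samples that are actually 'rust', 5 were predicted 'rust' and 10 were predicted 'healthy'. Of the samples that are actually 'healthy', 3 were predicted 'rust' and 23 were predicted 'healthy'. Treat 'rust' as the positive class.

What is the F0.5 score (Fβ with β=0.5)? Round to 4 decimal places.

0.5319

Fβ = (1+β²)·TP / ((1+β²)·TP + β²·FN + FP), with β²=1/4
= 1.25·5 / (1.25·5 + 0.25·10 + 3) = 0.5319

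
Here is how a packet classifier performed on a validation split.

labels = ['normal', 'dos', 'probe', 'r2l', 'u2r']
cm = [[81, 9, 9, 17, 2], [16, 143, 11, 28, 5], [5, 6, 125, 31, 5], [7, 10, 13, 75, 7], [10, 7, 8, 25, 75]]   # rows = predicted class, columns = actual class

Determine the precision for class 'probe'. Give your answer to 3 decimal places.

One-vs-rest for 'probe': TP = diagonal; FP = other classes predicted 'probe'; FN = 'probe' predicted as other.
precision = TP/(TP+FP).
probe: TP=125, FP=5+6+31+5=47 → 125/172 = 0.7267

0.727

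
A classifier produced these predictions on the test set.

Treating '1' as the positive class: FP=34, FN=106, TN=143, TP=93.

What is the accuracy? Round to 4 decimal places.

Accuracy = (TP+TN)/N = (93+143)/376 = 0.6277

0.6277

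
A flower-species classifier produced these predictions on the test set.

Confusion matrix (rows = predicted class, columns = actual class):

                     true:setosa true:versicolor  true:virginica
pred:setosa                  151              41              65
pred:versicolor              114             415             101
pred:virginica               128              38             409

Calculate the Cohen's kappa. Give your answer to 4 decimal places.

0.4895

Observed agreement pₒ = trace/N = 975/1462 = 0.66689
Expected agreement pₑ = Σ (rowᵢ·colᵢ)/N² = (393·257 + 494·630 + 575·575)/1462² = 0.34754
κ = (pₒ − pₑ)/(1 − pₑ) = (0.66689 − 0.34754)/(1 − 0.34754) = 0.4895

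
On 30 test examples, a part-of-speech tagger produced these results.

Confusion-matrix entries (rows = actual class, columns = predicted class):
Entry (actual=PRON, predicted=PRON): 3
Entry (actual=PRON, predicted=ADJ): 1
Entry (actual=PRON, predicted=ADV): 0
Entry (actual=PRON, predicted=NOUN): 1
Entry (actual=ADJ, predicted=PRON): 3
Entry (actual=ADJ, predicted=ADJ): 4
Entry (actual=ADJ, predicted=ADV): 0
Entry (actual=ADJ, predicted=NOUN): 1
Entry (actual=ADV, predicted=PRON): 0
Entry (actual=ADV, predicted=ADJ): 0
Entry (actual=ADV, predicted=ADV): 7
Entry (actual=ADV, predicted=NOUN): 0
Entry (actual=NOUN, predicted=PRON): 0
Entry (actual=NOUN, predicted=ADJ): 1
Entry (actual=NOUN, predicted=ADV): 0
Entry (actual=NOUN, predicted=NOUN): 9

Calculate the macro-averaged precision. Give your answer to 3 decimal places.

Per-class precision (TP/(TP+FP)):
  PRON: TP=3, FP=3+0+0=3 → 3/6 = 0.5000
  ADJ: TP=4, FP=1+0+1=2 → 4/6 = 0.6667
  ADV: TP=7, FP=0+0+0=0 → 7/7 = 1.0000
  NOUN: TP=9, FP=1+1+0=2 → 9/11 = 0.8182
Macro-precision = mean = (0.5000 + 0.6667 + 1.0000 + 0.8182) / 4 = 0.746

0.746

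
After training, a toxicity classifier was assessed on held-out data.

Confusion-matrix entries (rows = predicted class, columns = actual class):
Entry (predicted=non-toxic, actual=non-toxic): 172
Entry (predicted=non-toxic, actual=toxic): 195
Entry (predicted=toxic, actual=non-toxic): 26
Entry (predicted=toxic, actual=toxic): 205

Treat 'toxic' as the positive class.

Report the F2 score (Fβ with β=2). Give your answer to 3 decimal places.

Fβ = (1+β²)·TP / ((1+β²)·TP + β²·FN + FP), with β²=4
= 5·205 / (5·205 + 4·195 + 26) = 0.560

0.560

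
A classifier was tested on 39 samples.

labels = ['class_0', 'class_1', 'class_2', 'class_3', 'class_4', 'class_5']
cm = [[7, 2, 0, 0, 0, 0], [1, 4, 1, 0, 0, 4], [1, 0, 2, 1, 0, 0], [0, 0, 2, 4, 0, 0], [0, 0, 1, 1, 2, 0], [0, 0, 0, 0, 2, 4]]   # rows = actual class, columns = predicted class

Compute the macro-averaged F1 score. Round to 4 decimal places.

Per-class F1 score (2·TP/(2·TP+FP+FN)):
  class_0: TP=7, FP=1+1+0+0+0=2, FN=2+0+0+0+0=2 → 14/18 = 0.77778
  class_1: TP=4, FP=2+0+0+0+0=2, FN=1+1+0+0+4=6 → 8/16 = 0.50000
  class_2: TP=2, FP=0+1+2+1+0=4, FN=1+0+1+0+0=2 → 4/10 = 0.40000
  class_3: TP=4, FP=0+0+1+1+0=2, FN=0+0+2+0+0=2 → 8/12 = 0.66667
  class_4: TP=2, FP=0+0+0+0+2=2, FN=0+0+1+1+0=2 → 4/8 = 0.50000
  class_5: TP=4, FP=0+4+0+0+0=4, FN=0+0+0+0+2=2 → 8/14 = 0.57143
Macro-F1 score = mean = (0.77778 + 0.50000 + 0.40000 + 0.66667 + 0.50000 + 0.57143) / 6 = 0.5693

0.5693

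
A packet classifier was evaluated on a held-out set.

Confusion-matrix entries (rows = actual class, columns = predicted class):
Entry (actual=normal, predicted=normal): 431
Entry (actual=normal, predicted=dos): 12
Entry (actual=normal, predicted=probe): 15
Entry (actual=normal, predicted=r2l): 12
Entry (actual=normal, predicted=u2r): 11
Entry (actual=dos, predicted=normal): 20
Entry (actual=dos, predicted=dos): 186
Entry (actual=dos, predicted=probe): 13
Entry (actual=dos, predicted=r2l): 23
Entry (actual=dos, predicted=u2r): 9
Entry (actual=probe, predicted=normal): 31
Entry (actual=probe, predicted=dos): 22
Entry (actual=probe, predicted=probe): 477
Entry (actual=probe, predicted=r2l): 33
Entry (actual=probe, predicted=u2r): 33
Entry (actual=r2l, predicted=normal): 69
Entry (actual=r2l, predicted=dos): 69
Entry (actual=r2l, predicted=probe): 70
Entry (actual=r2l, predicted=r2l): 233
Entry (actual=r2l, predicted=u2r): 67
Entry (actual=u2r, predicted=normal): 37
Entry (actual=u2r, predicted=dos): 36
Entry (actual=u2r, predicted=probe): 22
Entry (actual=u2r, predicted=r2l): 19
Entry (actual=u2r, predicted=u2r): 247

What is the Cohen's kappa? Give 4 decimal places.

0.6409

Observed agreement pₒ = trace/N = 1574/2197 = 0.71643
Expected agreement pₑ = Σ (rowᵢ·colᵢ)/N² = (481·588 + 251·325 + 596·597 + 508·320 + 361·367)/2197² = 0.21034
κ = (pₒ − pₑ)/(1 − pₑ) = (0.71643 − 0.21034)/(1 − 0.21034) = 0.6409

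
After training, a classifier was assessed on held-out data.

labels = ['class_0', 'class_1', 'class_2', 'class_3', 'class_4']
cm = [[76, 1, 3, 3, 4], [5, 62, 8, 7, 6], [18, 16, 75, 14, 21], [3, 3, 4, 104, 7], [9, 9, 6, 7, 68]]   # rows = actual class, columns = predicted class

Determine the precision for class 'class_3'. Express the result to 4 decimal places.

0.7704

One-vs-rest for 'class_3': TP = diagonal; FP = other classes predicted 'class_3'; FN = 'class_3' predicted as other.
precision = TP/(TP+FP).
class_3: TP=104, FP=3+7+14+7=31 → 104/135 = 0.77037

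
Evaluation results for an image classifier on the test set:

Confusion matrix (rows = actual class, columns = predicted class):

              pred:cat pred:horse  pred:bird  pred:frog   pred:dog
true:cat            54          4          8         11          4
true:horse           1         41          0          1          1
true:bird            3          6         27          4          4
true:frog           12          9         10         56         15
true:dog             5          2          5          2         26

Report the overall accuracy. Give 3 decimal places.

Accuracy = trace / total = (54+41+27+56+26=204) / 311 = 204/311 = 0.656

0.656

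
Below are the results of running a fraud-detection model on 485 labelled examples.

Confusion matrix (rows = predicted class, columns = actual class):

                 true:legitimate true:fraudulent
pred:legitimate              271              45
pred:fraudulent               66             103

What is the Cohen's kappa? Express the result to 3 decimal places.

0.481

Observed agreement pₒ = trace/N = 374/485 = 0.7711
Expected agreement pₑ = Σ (rowᵢ·colᵢ)/N² = (337·316 + 148·169)/485² = 0.5591
κ = (pₒ − pₑ)/(1 − pₑ) = (0.7711 − 0.5591)/(1 − 0.5591) = 0.481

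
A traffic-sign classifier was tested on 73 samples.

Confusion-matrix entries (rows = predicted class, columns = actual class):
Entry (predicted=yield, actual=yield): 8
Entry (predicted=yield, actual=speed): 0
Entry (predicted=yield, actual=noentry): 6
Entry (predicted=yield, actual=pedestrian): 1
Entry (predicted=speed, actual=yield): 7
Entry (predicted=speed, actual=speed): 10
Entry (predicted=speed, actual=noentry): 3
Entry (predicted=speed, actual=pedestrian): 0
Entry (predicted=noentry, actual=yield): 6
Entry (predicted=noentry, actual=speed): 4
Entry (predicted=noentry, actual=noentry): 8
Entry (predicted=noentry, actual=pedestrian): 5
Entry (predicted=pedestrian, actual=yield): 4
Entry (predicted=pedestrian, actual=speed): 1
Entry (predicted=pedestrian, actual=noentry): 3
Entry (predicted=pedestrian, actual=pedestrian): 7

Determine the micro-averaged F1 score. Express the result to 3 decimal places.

Micro-averaging pools counts across classes: ΣTP=33, ΣFP=40, ΣFN=40.
Micro-F1 score = 2·TP/(2·TP+FP+FN) on pooled counts = 0.452 (equals overall accuracy in single-label multiclass).

0.452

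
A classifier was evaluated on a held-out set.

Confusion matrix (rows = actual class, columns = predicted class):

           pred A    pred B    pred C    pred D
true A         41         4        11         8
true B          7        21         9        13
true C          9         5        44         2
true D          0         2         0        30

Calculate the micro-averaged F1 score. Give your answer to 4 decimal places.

0.6602

Micro-averaging pools counts across classes: ΣTP=136, ΣFP=70, ΣFN=70.
Micro-F1 score = 2·TP/(2·TP+FP+FN) on pooled counts = 0.6602 (equals overall accuracy in single-label multiclass).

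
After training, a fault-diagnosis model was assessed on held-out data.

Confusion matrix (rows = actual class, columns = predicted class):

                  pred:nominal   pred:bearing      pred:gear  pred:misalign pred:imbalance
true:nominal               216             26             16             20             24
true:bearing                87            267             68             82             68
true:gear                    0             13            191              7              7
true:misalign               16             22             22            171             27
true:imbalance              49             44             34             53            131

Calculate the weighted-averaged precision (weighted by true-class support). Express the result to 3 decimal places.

Per-class precision (TP/(TP+FP)):
  nominal: TP=216, FP=87+0+16+49=152 → 216/368 = 0.5870
  bearing: TP=267, FP=26+13+22+44=105 → 267/372 = 0.7177
  gear: TP=191, FP=16+68+22+34=140 → 191/331 = 0.5770
  misalign: TP=171, FP=20+82+7+53=162 → 171/333 = 0.5135
  imbalance: TP=131, FP=24+68+7+27=126 → 131/257 = 0.5097
Weighted-precision = Σ (supportᵢ/N)·precisionᵢ with N=1661: (302/1661)·0.5870 + (572/1661)·0.7177 + (218/1661)·0.5770 + (258/1661)·0.5135 + (311/1661)·0.5097 = 0.605

0.605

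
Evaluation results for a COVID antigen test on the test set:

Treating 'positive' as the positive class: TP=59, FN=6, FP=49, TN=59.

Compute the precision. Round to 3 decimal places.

0.546

Precision = TP/(TP+FP) = 59/(59+49) = 59/108 = 0.546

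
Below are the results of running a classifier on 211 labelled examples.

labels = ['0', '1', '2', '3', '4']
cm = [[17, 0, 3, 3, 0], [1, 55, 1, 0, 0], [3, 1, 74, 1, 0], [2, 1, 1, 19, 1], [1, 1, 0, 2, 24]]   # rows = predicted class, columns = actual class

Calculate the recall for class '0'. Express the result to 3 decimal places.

0.708

One-vs-rest for '0': TP = diagonal; FP = other classes predicted '0'; FN = '0' predicted as other.
recall = TP/(TP+FN).
0: TP=17, FN=1+3+2+1=7 → 17/24 = 0.7083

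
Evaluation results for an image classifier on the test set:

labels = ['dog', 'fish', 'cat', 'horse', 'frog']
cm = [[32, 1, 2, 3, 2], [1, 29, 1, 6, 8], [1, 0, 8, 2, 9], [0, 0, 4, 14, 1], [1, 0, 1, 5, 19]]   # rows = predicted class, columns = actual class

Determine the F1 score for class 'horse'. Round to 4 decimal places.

0.5714

Treat 'horse' as positive and all other classes as negative.
F1 score = 2·TP/(2·TP+FP+FN).
horse: TP=14, FP=0+0+4+1=5, FN=3+6+2+5=16 → 28/49 = 0.57143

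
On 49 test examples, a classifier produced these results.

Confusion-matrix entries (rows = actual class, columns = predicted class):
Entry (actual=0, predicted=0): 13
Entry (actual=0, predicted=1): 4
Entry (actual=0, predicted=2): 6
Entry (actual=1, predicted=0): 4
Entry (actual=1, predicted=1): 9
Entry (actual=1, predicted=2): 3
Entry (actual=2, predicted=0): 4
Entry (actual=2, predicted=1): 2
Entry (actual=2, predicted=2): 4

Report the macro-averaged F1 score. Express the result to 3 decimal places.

Per-class F1 score (2·TP/(2·TP+FP+FN)):
  0: TP=13, FP=4+4=8, FN=4+6=10 → 26/44 = 0.5909
  1: TP=9, FP=4+2=6, FN=4+3=7 → 18/31 = 0.5806
  2: TP=4, FP=6+3=9, FN=4+2=6 → 8/23 = 0.3478
Macro-F1 score = mean = (0.5909 + 0.5806 + 0.3478) / 3 = 0.506

0.506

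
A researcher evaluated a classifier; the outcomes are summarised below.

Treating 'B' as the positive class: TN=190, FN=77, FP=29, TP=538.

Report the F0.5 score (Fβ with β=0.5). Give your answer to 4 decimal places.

0.9331

Fβ = (1+β²)·TP / ((1+β²)·TP + β²·FN + FP), with β²=1/4
= 1.25·538 / (1.25·538 + 0.25·77 + 29) = 0.9331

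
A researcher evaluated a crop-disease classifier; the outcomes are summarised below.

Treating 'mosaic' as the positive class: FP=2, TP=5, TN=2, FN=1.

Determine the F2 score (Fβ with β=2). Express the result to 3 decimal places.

Fβ = (1+β²)·TP / ((1+β²)·TP + β²·FN + FP), with β²=4
= 5·5 / (5·5 + 4·1 + 2) = 0.806

0.806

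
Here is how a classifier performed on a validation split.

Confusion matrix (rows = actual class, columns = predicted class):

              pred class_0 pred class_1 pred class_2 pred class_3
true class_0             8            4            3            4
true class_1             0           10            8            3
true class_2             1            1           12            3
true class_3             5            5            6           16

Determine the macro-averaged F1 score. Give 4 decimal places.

Per-class F1 score (2·TP/(2·TP+FP+FN)):
  class_0: TP=8, FP=0+1+5=6, FN=4+3+4=11 → 16/33 = 0.48485
  class_1: TP=10, FP=4+1+5=10, FN=0+8+3=11 → 20/41 = 0.48780
  class_2: TP=12, FP=3+8+6=17, FN=1+1+3=5 → 24/46 = 0.52174
  class_3: TP=16, FP=4+3+3=10, FN=5+5+6=16 → 32/58 = 0.55172
Macro-F1 score = mean = (0.48485 + 0.48780 + 0.52174 + 0.55172) / 4 = 0.5115

0.5115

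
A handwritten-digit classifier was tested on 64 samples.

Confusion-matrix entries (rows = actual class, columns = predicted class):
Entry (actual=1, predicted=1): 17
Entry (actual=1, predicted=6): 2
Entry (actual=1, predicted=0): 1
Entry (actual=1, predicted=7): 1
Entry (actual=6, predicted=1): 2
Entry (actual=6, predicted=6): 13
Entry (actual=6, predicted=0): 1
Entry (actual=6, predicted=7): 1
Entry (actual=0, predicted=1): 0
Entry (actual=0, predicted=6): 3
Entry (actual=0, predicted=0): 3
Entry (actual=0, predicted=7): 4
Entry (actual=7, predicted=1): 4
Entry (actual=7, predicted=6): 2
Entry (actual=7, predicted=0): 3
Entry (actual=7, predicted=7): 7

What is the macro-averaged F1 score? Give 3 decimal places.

Per-class F1 score (2·TP/(2·TP+FP+FN)):
  1: TP=17, FP=2+0+4=6, FN=2+1+1=4 → 34/44 = 0.7727
  6: TP=13, FP=2+3+2=7, FN=2+1+1=4 → 26/37 = 0.7027
  0: TP=3, FP=1+1+3=5, FN=0+3+4=7 → 6/18 = 0.3333
  7: TP=7, FP=1+1+4=6, FN=4+2+3=9 → 14/29 = 0.4828
Macro-F1 score = mean = (0.7727 + 0.7027 + 0.3333 + 0.4828) / 4 = 0.573

0.573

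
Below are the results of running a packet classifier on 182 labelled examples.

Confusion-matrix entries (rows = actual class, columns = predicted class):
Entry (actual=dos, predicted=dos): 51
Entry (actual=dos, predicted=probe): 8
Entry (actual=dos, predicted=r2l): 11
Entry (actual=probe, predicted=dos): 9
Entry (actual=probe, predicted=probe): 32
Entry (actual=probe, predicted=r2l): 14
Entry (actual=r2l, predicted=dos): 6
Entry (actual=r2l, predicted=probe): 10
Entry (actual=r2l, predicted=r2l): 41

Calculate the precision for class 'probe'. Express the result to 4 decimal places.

precision = TP/(TP+FP).
probe: TP=32, FP=8+10=18 → 32/50 = 0.64000

0.6400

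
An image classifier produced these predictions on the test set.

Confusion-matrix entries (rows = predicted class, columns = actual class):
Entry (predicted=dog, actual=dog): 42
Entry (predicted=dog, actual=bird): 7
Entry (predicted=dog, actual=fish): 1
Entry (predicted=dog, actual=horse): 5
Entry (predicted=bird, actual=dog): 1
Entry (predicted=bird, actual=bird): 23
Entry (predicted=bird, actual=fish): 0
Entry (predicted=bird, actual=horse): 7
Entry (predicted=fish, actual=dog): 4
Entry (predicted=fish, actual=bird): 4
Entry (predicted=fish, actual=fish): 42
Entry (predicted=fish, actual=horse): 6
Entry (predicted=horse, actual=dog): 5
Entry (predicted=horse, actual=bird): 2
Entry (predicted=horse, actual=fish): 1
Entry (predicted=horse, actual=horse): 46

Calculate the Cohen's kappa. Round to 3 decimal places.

Observed agreement pₒ = trace/N = 153/196 = 0.7806
Expected agreement pₑ = Σ (rowᵢ·colᵢ)/N² = (52·55 + 36·31 + 44·56 + 64·54)/196² = 0.2576
κ = (pₒ − pₑ)/(1 − pₑ) = (0.7806 − 0.2576)/(1 − 0.2576) = 0.704

0.704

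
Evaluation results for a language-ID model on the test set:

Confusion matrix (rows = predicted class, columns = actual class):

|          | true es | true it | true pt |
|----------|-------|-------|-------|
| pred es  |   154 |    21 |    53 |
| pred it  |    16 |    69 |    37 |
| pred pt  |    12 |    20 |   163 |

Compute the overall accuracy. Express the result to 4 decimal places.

0.7083

Accuracy = trace / total = (154+69+163=386) / 545 = 386/545 = 0.7083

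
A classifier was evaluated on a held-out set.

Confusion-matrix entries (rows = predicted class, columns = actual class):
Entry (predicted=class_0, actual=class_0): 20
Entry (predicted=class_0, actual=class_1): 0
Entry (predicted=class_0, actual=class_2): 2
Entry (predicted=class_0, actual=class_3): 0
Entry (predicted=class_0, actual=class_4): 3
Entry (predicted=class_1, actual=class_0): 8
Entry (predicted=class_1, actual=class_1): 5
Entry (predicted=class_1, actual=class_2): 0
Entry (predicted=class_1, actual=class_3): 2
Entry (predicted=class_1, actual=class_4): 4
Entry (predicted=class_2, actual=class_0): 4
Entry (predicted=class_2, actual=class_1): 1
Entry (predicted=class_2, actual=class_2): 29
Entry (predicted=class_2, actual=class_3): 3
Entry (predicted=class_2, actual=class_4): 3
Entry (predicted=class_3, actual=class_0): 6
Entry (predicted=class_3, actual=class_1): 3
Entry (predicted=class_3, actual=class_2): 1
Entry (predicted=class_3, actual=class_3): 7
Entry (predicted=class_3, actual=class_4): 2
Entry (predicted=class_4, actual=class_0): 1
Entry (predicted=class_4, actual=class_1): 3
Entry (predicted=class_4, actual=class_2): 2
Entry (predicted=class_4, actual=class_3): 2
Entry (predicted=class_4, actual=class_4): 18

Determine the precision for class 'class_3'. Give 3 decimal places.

precision = TP/(TP+FP).
class_3: TP=7, FP=6+3+1+2=12 → 7/19 = 0.3684

0.368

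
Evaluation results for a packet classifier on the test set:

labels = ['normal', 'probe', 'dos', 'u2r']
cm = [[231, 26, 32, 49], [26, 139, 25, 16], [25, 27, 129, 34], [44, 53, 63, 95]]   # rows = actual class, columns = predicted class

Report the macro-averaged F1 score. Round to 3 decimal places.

0.573

Per-class F1 score (2·TP/(2·TP+FP+FN)):
  normal: TP=231, FP=26+25+44=95, FN=26+32+49=107 → 462/664 = 0.6958
  probe: TP=139, FP=26+27+53=106, FN=26+25+16=67 → 278/451 = 0.6164
  dos: TP=129, FP=32+25+63=120, FN=25+27+34=86 → 258/464 = 0.5560
  u2r: TP=95, FP=49+16+34=99, FN=44+53+63=160 → 190/449 = 0.4232
Macro-F1 score = mean = (0.6958 + 0.6164 + 0.5560 + 0.4232) / 4 = 0.573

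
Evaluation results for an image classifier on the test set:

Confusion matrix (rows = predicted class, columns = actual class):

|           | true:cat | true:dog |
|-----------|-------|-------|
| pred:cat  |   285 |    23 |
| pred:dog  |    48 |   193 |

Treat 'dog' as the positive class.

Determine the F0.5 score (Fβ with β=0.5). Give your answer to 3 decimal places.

Fβ = (1+β²)·TP / ((1+β²)·TP + β²·FN + FP), with β²=1/4
= 1.25·193 / (1.25·193 + 0.25·23 + 48) = 0.818

0.818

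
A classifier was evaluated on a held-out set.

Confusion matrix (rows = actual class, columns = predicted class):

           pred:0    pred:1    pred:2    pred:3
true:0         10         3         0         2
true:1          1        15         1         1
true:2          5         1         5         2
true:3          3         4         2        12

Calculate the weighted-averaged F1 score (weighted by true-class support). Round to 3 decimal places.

0.619

Per-class F1 score (2·TP/(2·TP+FP+FN)):
  0: TP=10, FP=1+5+3=9, FN=3+0+2=5 → 20/34 = 0.5882
  1: TP=15, FP=3+1+4=8, FN=1+1+1=3 → 30/41 = 0.7317
  2: TP=5, FP=0+1+2=3, FN=5+1+2=8 → 10/21 = 0.4762
  3: TP=12, FP=2+1+2=5, FN=3+4+2=9 → 24/38 = 0.6316
Weighted-F1 score = Σ (supportᵢ/N)·F1 scoreᵢ with N=67: (15/67)·0.5882 + (18/67)·0.7317 + (13/67)·0.4762 + (21/67)·0.6316 = 0.619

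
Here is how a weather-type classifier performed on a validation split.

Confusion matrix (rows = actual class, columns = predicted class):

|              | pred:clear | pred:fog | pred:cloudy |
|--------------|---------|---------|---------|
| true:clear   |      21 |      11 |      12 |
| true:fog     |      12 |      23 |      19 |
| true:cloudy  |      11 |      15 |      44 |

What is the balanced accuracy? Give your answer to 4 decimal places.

0.5106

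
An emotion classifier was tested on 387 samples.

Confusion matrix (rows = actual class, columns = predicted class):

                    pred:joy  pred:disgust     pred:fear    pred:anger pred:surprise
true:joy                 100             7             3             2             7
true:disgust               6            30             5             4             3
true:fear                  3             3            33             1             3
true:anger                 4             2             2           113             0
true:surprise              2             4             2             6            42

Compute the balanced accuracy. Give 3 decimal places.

Balanced accuracy = mean of per-class recall.
  joy: recall = 100/119 = 0.8403
  disgust: recall = 30/48 = 0.6250
  fear: recall = 33/43 = 0.7674
  anger: recall = 113/121 = 0.9339
  surprise: recall = 42/56 = 0.7500
Mean = (0.8403 + 0.6250 + 0.7674 + 0.9339 + 0.7500) / 5 = 0.783

0.783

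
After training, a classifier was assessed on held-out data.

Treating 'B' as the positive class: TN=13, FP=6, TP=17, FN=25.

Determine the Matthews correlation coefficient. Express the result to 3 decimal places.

0.085

MCC = (TP·TN − FP·FN) / √((TP+FP)(TP+FN)(TN+FP)(TN+FN))
Numerator = 17·13 − 6·25 = 71
Denominator = √(23·42·19·38) = √697452 = 835.1359
MCC = 71 / 835.1359 = 0.085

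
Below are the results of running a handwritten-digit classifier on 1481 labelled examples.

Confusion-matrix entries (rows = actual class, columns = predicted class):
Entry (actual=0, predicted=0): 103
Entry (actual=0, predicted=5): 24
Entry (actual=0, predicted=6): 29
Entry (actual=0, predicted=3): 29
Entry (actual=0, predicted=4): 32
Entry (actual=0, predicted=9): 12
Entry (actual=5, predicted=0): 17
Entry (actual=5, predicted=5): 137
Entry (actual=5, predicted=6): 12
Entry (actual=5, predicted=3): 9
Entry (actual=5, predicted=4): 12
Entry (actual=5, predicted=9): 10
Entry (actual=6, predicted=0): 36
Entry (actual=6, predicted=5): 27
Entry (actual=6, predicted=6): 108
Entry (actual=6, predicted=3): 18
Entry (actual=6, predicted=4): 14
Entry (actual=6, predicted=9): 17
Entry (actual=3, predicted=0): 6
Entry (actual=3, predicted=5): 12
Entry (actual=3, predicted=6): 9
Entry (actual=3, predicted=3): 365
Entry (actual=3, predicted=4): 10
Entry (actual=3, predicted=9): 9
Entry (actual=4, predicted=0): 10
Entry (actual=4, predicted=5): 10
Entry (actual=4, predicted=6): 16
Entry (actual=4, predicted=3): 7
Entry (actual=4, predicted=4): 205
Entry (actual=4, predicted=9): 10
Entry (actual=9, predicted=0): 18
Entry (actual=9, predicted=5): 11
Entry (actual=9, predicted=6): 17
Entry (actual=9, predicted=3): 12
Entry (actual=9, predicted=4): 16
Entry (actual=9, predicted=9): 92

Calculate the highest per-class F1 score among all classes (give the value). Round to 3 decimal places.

0.858

Per-class F1 score (2·TP/(2·TP+FP+FN)):
  0: TP=103, FP=17+36+6+10+18=87, FN=24+29+29+32+12=126 → 206/419 = 0.4916
  5: TP=137, FP=24+27+12+10+11=84, FN=17+12+9+12+10=60 → 274/418 = 0.6555
  6: TP=108, FP=29+12+9+16+17=83, FN=36+27+18+14+17=112 → 216/411 = 0.5255
  3: TP=365, FP=29+9+18+7+12=75, FN=6+12+9+10+9=46 → 730/851 = 0.8578
  4: TP=205, FP=32+12+14+10+16=84, FN=10+10+16+7+10=53 → 410/547 = 0.7495
  9: TP=92, FP=12+10+17+9+10=58, FN=18+11+17+12+16=74 → 184/316 = 0.5823
Highest is class '3' with F1 score = 0.858.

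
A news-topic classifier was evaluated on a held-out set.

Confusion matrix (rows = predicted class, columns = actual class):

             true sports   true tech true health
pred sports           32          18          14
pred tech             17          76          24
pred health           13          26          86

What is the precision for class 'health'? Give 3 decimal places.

Treat 'health' as positive and all other classes as negative.
precision = TP/(TP+FP).
health: TP=86, FP=13+26=39 → 86/125 = 0.6880

0.688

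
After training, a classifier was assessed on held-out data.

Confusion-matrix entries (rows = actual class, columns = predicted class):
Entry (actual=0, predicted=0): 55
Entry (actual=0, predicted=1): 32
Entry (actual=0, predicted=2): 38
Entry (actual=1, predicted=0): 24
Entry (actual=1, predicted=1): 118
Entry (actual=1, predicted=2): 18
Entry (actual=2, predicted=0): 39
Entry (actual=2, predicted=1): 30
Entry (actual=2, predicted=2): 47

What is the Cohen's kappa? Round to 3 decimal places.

Observed agreement pₒ = trace/N = 220/401 = 0.5486
Expected agreement pₑ = Σ (rowᵢ·colᵢ)/N² = (125·118 + 160·180 + 116·103)/401² = 0.3451
κ = (pₒ − pₑ)/(1 − pₑ) = (0.5486 − 0.3451)/(1 − 0.3451) = 0.311

0.311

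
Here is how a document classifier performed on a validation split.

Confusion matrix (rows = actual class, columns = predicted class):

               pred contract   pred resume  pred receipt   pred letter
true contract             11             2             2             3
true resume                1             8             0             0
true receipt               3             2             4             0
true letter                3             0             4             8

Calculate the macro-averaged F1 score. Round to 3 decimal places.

0.602

Per-class F1 score (2·TP/(2·TP+FP+FN)):
  contract: TP=11, FP=1+3+3=7, FN=2+2+3=7 → 22/36 = 0.6111
  resume: TP=8, FP=2+2+0=4, FN=1+0+0=1 → 16/21 = 0.7619
  receipt: TP=4, FP=2+0+4=6, FN=3+2+0=5 → 8/19 = 0.4211
  letter: TP=8, FP=3+0+0=3, FN=3+0+4=7 → 16/26 = 0.6154
Macro-F1 score = mean = (0.6111 + 0.7619 + 0.4211 + 0.6154) / 4 = 0.602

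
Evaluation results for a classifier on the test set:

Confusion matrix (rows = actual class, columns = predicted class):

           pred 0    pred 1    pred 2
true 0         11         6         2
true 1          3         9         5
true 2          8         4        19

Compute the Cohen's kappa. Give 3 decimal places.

0.362

Observed agreement pₒ = trace/N = 39/67 = 0.5821
Expected agreement pₑ = Σ (rowᵢ·colᵢ)/N² = (19·22 + 17·19 + 31·26)/67² = 0.3446
κ = (pₒ − pₑ)/(1 − pₑ) = (0.5821 − 0.3446)/(1 − 0.3446) = 0.362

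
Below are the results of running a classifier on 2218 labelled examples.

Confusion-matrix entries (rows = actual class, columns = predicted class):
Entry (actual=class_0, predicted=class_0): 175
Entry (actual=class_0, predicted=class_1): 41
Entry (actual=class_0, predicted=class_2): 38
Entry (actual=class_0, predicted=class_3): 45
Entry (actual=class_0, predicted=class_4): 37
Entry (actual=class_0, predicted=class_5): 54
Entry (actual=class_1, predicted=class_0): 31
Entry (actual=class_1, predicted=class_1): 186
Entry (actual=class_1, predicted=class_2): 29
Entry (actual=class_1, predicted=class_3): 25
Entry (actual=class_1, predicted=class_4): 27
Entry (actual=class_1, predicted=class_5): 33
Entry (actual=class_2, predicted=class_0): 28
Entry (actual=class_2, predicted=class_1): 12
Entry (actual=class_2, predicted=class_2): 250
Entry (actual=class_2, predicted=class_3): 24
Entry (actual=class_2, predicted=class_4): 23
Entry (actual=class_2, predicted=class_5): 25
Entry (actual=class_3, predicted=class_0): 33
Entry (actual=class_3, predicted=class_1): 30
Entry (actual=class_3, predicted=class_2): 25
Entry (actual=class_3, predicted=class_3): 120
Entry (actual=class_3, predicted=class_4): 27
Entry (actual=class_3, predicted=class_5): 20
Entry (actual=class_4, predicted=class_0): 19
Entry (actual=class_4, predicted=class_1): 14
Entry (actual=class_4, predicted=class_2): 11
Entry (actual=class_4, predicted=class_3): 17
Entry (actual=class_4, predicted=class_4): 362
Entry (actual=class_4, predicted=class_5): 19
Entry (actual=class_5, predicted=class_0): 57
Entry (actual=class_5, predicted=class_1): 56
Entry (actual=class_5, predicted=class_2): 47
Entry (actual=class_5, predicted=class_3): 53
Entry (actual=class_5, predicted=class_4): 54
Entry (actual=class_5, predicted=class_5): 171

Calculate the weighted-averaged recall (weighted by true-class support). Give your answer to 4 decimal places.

0.5699

Per-class recall (TP/(TP+FN)):
  class_0: TP=175, FN=41+38+45+37+54=215 → 175/390 = 0.44872
  class_1: TP=186, FN=31+29+25+27+33=145 → 186/331 = 0.56193
  class_2: TP=250, FN=28+12+24+23+25=112 → 250/362 = 0.69061
  class_3: TP=120, FN=33+30+25+27+20=135 → 120/255 = 0.47059
  class_4: TP=362, FN=19+14+11+17+19=80 → 362/442 = 0.81900
  class_5: TP=171, FN=57+56+47+53+54=267 → 171/438 = 0.39041
Weighted-recall = Σ (supportᵢ/N)·recallᵢ with N=2218: (390/2218)·0.44872 + (331/2218)·0.56193 + (362/2218)·0.69061 + (255/2218)·0.47059 + (442/2218)·0.81900 + (438/2218)·0.39041 = 0.5699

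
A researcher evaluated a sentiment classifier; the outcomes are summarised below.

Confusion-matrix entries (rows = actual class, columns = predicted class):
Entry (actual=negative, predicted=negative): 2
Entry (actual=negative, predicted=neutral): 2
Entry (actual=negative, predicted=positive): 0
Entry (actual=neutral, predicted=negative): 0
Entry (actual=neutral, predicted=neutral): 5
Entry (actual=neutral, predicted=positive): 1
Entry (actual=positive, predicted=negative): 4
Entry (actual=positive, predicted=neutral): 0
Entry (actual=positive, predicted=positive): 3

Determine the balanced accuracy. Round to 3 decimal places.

0.587

Balanced accuracy = mean of per-class recall.
  negative: recall = 2/4 = 0.5000
  neutral: recall = 5/6 = 0.8333
  positive: recall = 3/7 = 0.4286
Mean = (0.5000 + 0.8333 + 0.4286) / 3 = 0.587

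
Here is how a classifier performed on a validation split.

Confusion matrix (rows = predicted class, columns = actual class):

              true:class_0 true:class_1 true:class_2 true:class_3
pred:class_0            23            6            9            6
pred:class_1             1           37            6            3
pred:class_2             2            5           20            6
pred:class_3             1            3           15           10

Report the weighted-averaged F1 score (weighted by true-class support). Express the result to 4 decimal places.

0.5840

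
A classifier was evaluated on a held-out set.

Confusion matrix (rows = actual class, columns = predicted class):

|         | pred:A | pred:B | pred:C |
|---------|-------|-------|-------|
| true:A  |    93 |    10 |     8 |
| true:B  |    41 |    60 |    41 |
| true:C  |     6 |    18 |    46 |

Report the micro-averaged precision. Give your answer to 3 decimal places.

Micro-averaging pools counts across classes: ΣTP=199, ΣFP=124, ΣFN=124.
Micro-precision = TP/(TP+FP) on pooled counts = 0.616 (equals overall accuracy in single-label multiclass).

0.616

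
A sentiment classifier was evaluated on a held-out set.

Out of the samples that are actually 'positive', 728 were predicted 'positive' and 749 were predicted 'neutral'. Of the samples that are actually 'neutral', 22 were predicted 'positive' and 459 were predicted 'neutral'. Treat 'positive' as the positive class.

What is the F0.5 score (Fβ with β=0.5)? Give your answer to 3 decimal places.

0.813

Fβ = (1+β²)·TP / ((1+β²)·TP + β²·FN + FP), with β²=1/4
= 1.25·728 / (1.25·728 + 0.25·749 + 22) = 0.813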